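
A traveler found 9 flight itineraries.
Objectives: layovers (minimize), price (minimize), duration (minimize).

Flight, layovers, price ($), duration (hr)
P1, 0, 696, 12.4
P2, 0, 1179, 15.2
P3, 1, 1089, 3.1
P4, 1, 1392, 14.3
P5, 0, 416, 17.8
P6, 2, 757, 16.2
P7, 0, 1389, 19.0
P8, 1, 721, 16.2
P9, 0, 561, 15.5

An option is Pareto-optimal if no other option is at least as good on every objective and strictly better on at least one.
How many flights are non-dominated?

P1: not dominated.
P2: dominated by P1 (layovers 0≤0, price 696≤1179, duration 12.4≤15.2).
P3: not dominated (best duration).
P4: dominated by P1 (layovers 0≤1, price 696≤1392, duration 12.4≤14.3).
P5: not dominated (best price).
P6: dominated by P1 (layovers 0≤2, price 696≤757, duration 12.4≤16.2).
P7: dominated by P1 (layovers 0≤0, price 696≤1389, duration 12.4≤19.0).
P8: dominated by P1 (layovers 0≤1, price 696≤721, duration 12.4≤16.2).
P9: not dominated.
Pareto-optimal: P1, P3, P5, P9 → 4.

4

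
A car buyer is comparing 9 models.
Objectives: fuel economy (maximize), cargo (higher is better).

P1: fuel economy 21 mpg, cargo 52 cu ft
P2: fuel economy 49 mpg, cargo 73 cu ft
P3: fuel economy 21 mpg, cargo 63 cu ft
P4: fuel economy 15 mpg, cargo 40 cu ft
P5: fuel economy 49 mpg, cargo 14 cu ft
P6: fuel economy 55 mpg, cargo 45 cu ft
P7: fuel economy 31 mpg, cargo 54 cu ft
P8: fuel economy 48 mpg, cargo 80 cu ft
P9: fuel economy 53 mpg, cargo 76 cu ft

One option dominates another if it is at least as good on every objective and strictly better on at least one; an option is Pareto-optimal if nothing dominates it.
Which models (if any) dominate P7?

P2: fuel economy 49≥31, cargo 73≥54 — dominates P7.
P8: fuel economy 48≥31, cargo 80≥54 — dominates P7.
P9: fuel economy 53≥31, cargo 76≥54 — dominates P7.
Others (P1, P3, P4, P5, P6) are each worse than P7 on at least one objective.

P2, P8, P9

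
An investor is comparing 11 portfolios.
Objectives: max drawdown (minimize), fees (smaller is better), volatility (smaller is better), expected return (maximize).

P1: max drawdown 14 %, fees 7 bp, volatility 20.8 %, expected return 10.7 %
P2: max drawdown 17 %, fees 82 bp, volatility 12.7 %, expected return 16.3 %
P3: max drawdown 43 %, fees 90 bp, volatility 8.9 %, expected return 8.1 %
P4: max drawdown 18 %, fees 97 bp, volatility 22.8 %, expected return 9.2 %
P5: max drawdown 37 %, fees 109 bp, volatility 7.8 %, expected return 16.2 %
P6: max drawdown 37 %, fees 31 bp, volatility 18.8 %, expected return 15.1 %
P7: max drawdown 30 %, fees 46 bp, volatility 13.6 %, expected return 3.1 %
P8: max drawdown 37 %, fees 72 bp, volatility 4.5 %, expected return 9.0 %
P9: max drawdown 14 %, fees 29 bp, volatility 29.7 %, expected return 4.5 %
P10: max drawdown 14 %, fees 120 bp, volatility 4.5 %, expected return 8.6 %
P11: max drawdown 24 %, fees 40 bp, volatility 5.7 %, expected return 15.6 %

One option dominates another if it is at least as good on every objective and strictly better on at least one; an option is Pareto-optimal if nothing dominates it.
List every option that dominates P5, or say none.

P1: worse on volatility (20.8 vs 7.8).
P2: worse on volatility (12.7 vs 7.8).
P3: worse on max drawdown (43 vs 37).
P4: worse on volatility (22.8 vs 7.8).
P6: worse on volatility (18.8 vs 7.8).
P7: worse on volatility (13.6 vs 7.8).
P8: worse on expected return (9.0 vs 16.2).
P9: worse on volatility (29.7 vs 7.8).
P10: worse on fees (120 vs 109).
P11: worse on expected return (15.6 vs 16.2).
No option dominates P5.

none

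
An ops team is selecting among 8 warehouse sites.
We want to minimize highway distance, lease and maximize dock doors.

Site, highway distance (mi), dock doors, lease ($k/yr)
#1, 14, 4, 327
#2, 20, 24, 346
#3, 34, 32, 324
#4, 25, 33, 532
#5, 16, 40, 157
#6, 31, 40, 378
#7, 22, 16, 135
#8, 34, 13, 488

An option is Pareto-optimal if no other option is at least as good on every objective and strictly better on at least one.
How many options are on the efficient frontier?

3

#1: not dominated (best highway distance).
#2: dominated by #5 (highway distance 16≤20, dock doors 40≥24, lease 157≤346).
#3: dominated by #5 (highway distance 16≤34, dock doors 40≥32, lease 157≤324).
#4: dominated by #5 (highway distance 16≤25, dock doors 40≥33, lease 157≤532).
#5: not dominated.
#6: dominated by #5 (highway distance 16≤31, dock doors 40≥40, lease 157≤378).
#7: not dominated (best lease).
#8: dominated by #2 (highway distance 20≤34, dock doors 24≥13, lease 346≤488).
Pareto-optimal: #1, #5, #7 → 3.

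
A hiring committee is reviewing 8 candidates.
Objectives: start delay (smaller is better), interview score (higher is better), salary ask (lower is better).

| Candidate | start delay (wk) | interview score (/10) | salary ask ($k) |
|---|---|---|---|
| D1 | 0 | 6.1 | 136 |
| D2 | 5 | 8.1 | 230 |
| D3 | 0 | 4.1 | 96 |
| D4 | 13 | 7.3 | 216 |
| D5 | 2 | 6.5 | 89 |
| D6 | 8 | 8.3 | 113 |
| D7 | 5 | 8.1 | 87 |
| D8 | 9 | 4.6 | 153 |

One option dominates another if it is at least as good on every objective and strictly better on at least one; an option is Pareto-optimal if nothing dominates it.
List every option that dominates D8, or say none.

D1, D5, D6, D7

D1: start delay 0≤9, interview score 6.1≥4.6, salary ask 136≤153 — dominates D8.
D5: start delay 2≤9, interview score 6.5≥4.6, salary ask 89≤153 — dominates D8.
D6: start delay 8≤9, interview score 8.3≥4.6, salary ask 113≤153 — dominates D8.
D7: start delay 5≤9, interview score 8.1≥4.6, salary ask 87≤153 — dominates D8.
Others (D2, D3, D4) are each worse than D8 on at least one objective.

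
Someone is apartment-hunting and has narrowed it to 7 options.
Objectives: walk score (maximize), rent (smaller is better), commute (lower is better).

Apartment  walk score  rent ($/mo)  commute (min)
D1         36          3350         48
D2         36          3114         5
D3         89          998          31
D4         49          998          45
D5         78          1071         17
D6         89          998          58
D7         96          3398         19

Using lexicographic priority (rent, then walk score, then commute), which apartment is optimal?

First minimize rent: best is 998, kept {D3, D4, D6}.
Then maximize walk score: best is 89, kept {D3, D6}.
Then minimize commute: best is 31, kept {D3}.

D3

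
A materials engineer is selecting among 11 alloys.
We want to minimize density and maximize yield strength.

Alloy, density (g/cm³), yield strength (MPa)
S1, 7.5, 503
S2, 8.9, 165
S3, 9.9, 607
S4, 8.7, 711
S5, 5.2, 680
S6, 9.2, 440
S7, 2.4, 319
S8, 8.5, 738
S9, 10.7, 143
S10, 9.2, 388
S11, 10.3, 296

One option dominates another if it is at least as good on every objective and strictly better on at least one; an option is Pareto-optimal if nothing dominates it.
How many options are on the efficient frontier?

3

S1: dominated by S5 (density 5.2≤7.5, yield strength 680≥503).
S2: dominated by S1 (density 7.5≤8.9, yield strength 503≥165).
S3: dominated by S4 (density 8.7≤9.9, yield strength 711≥607).
S4: dominated by S8 (density 8.5≤8.7, yield strength 738≥711).
S5: not dominated.
S6: dominated by S1 (density 7.5≤9.2, yield strength 503≥440).
S7: not dominated (best density).
S8: not dominated (best yield strength).
S9: dominated by S1 (density 7.5≤10.7, yield strength 503≥143).
S10: dominated by S1 (density 7.5≤9.2, yield strength 503≥388).
S11: dominated by S1 (density 7.5≤10.3, yield strength 503≥296).
Pareto-optimal: S5, S7, S8 → 3.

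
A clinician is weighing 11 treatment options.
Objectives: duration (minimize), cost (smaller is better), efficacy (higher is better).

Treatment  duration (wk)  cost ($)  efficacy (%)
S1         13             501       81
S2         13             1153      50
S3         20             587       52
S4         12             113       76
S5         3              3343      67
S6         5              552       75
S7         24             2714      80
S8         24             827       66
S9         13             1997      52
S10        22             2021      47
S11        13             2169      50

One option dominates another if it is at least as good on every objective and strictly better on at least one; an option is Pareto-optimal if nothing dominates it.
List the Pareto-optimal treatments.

S1: not dominated (best efficacy).
S2: dominated by S1 (duration 13≤13, cost 501≤1153, efficacy 81≥50).
S3: dominated by S1 (duration 13≤20, cost 501≤587, efficacy 81≥52).
S4: not dominated (best cost).
S5: not dominated (best duration).
S6: not dominated.
S7: dominated by S1 (duration 13≤24, cost 501≤2714, efficacy 81≥80).
S8: dominated by S1 (duration 13≤24, cost 501≤827, efficacy 81≥66).
S9: dominated by S1 (duration 13≤13, cost 501≤1997, efficacy 81≥52).
S10: dominated by S1 (duration 13≤22, cost 501≤2021, efficacy 81≥47).
S11: dominated by S1 (duration 13≤13, cost 501≤2169, efficacy 81≥50).

S1, S4, S5, S6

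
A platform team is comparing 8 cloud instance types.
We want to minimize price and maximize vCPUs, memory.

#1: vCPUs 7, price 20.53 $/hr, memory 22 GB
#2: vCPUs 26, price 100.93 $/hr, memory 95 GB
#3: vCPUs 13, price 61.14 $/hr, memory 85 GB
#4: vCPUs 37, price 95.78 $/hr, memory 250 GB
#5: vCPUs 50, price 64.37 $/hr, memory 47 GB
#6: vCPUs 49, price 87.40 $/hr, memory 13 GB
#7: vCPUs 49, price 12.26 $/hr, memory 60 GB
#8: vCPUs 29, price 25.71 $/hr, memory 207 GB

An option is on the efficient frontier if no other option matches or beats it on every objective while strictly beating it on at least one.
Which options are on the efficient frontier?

#4, #5, #7, #8

#1: dominated by #7 (vCPUs 49≥7, price 12.26≤20.53, memory 60≥22).
#2: dominated by #4 (vCPUs 37≥26, price 95.78≤100.93, memory 250≥95).
#3: dominated by #8 (vCPUs 29≥13, price 25.71≤61.14, memory 207≥85).
#4: not dominated (best memory).
#5: not dominated (best vCPUs).
#6: dominated by #5 (vCPUs 50≥49, price 64.37≤87.40, memory 47≥13).
#7: not dominated (best price).
#8: not dominated.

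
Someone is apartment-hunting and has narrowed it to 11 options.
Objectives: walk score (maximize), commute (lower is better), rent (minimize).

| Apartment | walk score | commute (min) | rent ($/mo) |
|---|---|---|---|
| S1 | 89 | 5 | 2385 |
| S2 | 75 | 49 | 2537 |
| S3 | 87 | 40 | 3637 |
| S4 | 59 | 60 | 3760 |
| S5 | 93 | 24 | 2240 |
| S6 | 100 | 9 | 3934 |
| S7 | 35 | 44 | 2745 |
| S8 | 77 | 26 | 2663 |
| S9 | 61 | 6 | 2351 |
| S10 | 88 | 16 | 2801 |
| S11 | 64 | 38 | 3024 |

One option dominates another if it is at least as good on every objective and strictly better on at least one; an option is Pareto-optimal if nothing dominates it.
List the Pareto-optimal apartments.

S1, S5, S6, S9

S1: not dominated (best commute).
S2: dominated by S1 (walk score 89≥75, commute 5≤49, rent 2385≤2537).
S3: dominated by S1 (walk score 89≥87, commute 5≤40, rent 2385≤3637).
S4: dominated by S1 (walk score 89≥59, commute 5≤60, rent 2385≤3760).
S5: not dominated (best rent).
S6: not dominated (best walk score).
S7: dominated by S1 (walk score 89≥35, commute 5≤44, rent 2385≤2745).
S8: dominated by S1 (walk score 89≥77, commute 5≤26, rent 2385≤2663).
S9: not dominated.
S10: dominated by S1 (walk score 89≥88, commute 5≤16, rent 2385≤2801).
S11: dominated by S1 (walk score 89≥64, commute 5≤38, rent 2385≤3024).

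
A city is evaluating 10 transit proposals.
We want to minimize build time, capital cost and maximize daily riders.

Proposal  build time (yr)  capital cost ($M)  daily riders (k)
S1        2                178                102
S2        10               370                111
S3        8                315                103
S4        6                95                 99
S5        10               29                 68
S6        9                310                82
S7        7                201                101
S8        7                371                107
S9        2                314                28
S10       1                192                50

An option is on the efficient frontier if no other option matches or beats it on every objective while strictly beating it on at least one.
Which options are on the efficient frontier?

S1: not dominated.
S2: not dominated (best daily riders).
S3: not dominated.
S4: not dominated.
S5: not dominated (best capital cost).
S6: dominated by S1 (build time 2≤9, capital cost 178≤310, daily riders 102≥82).
S7: dominated by S1 (build time 2≤7, capital cost 178≤201, daily riders 102≥101).
S8: not dominated.
S9: dominated by S1 (build time 2≤2, capital cost 178≤314, daily riders 102≥28).
S10: not dominated (best build time).

S1, S2, S3, S4, S5, S8, S10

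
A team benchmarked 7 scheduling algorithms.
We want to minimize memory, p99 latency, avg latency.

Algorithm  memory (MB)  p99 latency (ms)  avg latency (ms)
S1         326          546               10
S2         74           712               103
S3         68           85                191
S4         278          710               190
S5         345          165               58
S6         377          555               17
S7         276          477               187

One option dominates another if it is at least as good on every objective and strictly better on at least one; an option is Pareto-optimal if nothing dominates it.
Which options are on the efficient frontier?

S1: not dominated (best avg latency).
S2: not dominated.
S3: not dominated (best memory).
S4: dominated by S7 (memory 276≤278, p99 latency 477≤710, avg latency 187≤190).
S5: not dominated.
S6: dominated by S1 (memory 326≤377, p99 latency 546≤555, avg latency 10≤17).
S7: not dominated.

S1, S2, S3, S5, S7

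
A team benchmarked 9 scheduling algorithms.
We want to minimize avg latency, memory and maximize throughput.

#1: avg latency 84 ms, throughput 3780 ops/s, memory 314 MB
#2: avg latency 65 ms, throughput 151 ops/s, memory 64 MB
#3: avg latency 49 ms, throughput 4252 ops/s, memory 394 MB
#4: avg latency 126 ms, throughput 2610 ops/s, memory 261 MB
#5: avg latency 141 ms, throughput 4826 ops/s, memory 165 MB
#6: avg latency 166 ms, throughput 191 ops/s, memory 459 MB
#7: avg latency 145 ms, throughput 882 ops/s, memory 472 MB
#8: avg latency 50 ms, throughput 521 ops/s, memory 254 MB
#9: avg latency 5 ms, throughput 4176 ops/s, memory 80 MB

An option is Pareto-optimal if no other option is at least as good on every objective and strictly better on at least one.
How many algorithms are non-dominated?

#1: dominated by #9 (avg latency 5≤84, throughput 4176≥3780, memory 80≤314).
#2: not dominated (best memory).
#3: not dominated.
#4: dominated by #9 (avg latency 5≤126, throughput 4176≥2610, memory 80≤261).
#5: not dominated (best throughput).
#6: dominated by #1 (avg latency 84≤166, throughput 3780≥191, memory 314≤459).
#7: dominated by #1 (avg latency 84≤145, throughput 3780≥882, memory 314≤472).
#8: dominated by #9 (avg latency 5≤50, throughput 4176≥521, memory 80≤254).
#9: not dominated (best avg latency).
Pareto-optimal: #2, #3, #5, #9 → 4.

4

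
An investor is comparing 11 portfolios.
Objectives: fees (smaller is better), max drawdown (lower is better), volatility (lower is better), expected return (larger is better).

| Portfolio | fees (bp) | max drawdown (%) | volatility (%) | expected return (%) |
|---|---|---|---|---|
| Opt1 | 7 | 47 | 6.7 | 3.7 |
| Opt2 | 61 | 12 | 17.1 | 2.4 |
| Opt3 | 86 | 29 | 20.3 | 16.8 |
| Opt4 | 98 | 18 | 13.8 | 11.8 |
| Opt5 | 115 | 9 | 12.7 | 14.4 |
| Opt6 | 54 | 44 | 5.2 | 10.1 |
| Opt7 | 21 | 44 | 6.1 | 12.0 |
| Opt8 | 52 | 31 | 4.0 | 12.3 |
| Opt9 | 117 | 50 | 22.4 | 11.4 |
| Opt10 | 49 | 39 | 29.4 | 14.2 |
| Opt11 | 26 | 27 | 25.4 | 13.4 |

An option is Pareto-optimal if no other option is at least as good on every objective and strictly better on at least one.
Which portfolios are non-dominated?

Opt1, Opt2, Opt3, Opt4, Opt5, Opt7, Opt8, Opt10, Opt11

Opt1: not dominated (best fees).
Opt2: not dominated.
Opt3: not dominated (best expected return).
Opt4: not dominated.
Opt5: not dominated (best max drawdown).
Opt6: dominated by Opt8 (fees 52≤54, max drawdown 31≤44, volatility 4.0≤5.2, expected return 12.3≥10.1).
Opt7: not dominated.
Opt8: not dominated (best volatility).
Opt9: dominated by Opt3 (fees 86≤117, max drawdown 29≤50, volatility 20.3≤22.4, expected return 16.8≥11.4).
Opt10: not dominated.
Opt11: not dominated.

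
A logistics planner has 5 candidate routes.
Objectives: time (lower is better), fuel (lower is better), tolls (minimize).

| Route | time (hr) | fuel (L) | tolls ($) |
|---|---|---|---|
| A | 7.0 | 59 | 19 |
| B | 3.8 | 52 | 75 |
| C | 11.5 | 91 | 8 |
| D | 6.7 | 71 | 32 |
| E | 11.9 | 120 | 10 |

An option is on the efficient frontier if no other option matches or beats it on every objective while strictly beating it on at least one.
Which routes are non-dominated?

A, B, C, D

A: not dominated.
B: not dominated (best time).
C: not dominated (best tolls).
D: not dominated.
E: dominated by C (time 11.5≤11.9, fuel 91≤120, tolls 8≤10).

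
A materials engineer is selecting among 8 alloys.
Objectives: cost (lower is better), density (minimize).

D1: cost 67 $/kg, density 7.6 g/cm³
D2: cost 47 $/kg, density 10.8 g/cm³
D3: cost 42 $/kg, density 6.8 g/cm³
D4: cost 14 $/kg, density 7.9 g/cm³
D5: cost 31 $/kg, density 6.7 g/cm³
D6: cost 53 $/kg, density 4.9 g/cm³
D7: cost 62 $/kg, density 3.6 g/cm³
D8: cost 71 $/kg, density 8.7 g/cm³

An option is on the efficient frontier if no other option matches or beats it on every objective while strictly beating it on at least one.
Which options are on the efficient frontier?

D4, D5, D6, D7

D1: dominated by D3 (cost 42≤67, density 6.8≤7.6).
D2: dominated by D3 (cost 42≤47, density 6.8≤10.8).
D3: dominated by D5 (cost 31≤42, density 6.7≤6.8).
D4: not dominated (best cost).
D5: not dominated.
D6: not dominated.
D7: not dominated (best density).
D8: dominated by D1 (cost 67≤71, density 7.6≤8.7).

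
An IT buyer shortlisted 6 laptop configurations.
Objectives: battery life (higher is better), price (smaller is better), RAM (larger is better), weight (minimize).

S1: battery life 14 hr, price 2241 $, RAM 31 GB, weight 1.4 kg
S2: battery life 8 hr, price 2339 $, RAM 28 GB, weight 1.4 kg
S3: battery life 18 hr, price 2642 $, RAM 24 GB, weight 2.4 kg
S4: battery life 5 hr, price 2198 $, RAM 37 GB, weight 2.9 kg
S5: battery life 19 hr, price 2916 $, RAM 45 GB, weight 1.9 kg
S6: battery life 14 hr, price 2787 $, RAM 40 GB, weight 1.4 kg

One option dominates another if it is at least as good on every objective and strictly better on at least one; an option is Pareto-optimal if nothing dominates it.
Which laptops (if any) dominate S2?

S1: battery life 14≥8, price 2241≤2339, RAM 31≥28, weight 1.4≤1.4 — dominates S2.
Others (S3, S4, S5, S6) are each worse than S2 on at least one objective.

S1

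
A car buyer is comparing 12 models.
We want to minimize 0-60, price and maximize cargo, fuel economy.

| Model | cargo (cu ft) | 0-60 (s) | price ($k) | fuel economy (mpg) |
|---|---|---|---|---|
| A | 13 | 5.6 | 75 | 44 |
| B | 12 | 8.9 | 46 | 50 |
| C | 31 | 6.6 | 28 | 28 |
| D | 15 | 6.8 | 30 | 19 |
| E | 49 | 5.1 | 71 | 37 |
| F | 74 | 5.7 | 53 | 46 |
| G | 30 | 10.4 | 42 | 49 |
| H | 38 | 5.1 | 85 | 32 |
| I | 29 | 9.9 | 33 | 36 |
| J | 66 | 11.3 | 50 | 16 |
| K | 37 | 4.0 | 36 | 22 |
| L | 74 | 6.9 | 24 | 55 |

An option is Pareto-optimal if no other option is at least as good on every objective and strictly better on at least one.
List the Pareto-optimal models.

A: not dominated.
B: dominated by L (cargo 74≥12, 0-60 6.9≤8.9, price 24≤46, fuel economy 55≥50).
C: not dominated.
D: dominated by C (cargo 31≥15, 0-60 6.6≤6.8, price 28≤30, fuel economy 28≥19).
E: not dominated.
F: not dominated.
G: dominated by L (cargo 74≥30, 0-60 6.9≤10.4, price 24≤42, fuel economy 55≥49).
H: dominated by E (cargo 49≥38, 0-60 5.1≤5.1, price 71≤85, fuel economy 37≥32).
I: dominated by L (cargo 74≥29, 0-60 6.9≤9.9, price 24≤33, fuel economy 55≥36).
J: dominated by L (cargo 74≥66, 0-60 6.9≤11.3, price 24≤50, fuel economy 55≥16).
K: not dominated (best 0-60).
L: not dominated (best price).

A, C, E, F, K, L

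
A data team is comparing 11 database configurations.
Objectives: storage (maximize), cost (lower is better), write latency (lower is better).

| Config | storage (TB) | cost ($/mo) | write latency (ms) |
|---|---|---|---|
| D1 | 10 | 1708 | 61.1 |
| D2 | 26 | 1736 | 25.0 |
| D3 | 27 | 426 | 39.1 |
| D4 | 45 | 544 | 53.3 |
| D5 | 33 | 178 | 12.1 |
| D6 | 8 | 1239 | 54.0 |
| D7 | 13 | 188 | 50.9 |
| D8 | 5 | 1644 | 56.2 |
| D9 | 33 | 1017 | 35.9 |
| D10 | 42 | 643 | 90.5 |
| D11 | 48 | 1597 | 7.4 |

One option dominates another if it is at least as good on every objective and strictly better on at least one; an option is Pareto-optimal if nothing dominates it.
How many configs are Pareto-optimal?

3

D1: dominated by D3 (storage 27≥10, cost 426≤1708, write latency 39.1≤61.1).
D2: dominated by D5 (storage 33≥26, cost 178≤1736, write latency 12.1≤25.0).
D3: dominated by D5 (storage 33≥27, cost 178≤426, write latency 12.1≤39.1).
D4: not dominated.
D5: not dominated (best cost).
D6: dominated by D3 (storage 27≥8, cost 426≤1239, write latency 39.1≤54.0).
D7: dominated by D5 (storage 33≥13, cost 178≤188, write latency 12.1≤50.9).
D8: dominated by D3 (storage 27≥5, cost 426≤1644, write latency 39.1≤56.2).
D9: dominated by D5 (storage 33≥33, cost 178≤1017, write latency 12.1≤35.9).
D10: dominated by D4 (storage 45≥42, cost 544≤643, write latency 53.3≤90.5).
D11: not dominated (best storage).
Pareto-optimal: D4, D5, D11 → 3.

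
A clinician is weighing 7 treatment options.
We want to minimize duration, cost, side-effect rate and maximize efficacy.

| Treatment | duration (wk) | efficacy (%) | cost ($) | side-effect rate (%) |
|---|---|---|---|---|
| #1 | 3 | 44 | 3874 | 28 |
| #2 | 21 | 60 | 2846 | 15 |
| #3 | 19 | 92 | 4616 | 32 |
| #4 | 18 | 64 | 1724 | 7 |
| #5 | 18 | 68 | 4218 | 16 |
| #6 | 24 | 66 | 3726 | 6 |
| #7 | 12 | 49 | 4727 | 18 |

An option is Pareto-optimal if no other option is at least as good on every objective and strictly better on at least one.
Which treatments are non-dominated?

#1, #3, #4, #5, #6, #7

#1: not dominated (best duration).
#2: dominated by #4 (duration 18≤21, efficacy 64≥60, cost 1724≤2846, side-effect rate 7≤15).
#3: not dominated (best efficacy).
#4: not dominated (best cost).
#5: not dominated.
#6: not dominated (best side-effect rate).
#7: not dominated.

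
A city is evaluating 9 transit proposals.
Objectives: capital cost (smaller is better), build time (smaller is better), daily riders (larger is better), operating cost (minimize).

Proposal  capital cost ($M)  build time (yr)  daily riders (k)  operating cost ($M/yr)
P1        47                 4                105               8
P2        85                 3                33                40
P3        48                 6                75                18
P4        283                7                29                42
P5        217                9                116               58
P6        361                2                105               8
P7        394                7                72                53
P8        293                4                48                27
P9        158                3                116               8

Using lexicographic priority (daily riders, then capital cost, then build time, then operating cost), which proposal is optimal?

First maximize daily riders: best is 116, kept {P5, P9}.
Then minimize capital cost: best is 158, kept {P9}.

P9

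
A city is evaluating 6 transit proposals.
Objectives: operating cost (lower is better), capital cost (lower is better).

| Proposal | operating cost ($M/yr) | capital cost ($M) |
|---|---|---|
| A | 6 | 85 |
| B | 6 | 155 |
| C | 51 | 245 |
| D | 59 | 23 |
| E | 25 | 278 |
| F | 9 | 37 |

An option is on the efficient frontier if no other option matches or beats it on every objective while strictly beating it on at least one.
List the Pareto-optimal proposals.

A, D, F

A: not dominated.
B: dominated by A (operating cost 6≤6, capital cost 85≤155).
C: dominated by A (operating cost 6≤51, capital cost 85≤245).
D: not dominated (best capital cost).
E: dominated by A (operating cost 6≤25, capital cost 85≤278).
F: not dominated.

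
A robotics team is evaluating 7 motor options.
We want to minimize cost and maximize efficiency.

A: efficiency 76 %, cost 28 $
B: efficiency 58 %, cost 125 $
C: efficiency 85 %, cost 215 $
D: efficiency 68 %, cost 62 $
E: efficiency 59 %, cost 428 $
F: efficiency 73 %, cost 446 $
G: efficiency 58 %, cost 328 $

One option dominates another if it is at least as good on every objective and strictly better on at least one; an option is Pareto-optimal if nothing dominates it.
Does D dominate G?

Yes

D vs G: efficiency 68≥58, cost 62≤328 — D is at least as good on every objective with at least one strict improvement.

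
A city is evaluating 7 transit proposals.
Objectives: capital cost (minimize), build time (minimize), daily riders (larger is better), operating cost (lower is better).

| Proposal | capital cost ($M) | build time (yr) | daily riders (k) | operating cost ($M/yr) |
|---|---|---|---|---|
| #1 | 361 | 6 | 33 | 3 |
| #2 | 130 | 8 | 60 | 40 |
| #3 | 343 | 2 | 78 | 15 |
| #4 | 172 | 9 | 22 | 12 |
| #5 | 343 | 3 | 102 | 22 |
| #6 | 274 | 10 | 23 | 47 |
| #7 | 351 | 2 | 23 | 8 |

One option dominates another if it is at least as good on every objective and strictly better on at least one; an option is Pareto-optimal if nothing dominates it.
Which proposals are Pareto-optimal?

#1: not dominated (best operating cost).
#2: not dominated (best capital cost).
#3: not dominated.
#4: not dominated.
#5: not dominated (best daily riders).
#6: dominated by #2 (capital cost 130≤274, build time 8≤10, daily riders 60≥23, operating cost 40≤47).
#7: not dominated.

#1, #2, #3, #4, #5, #7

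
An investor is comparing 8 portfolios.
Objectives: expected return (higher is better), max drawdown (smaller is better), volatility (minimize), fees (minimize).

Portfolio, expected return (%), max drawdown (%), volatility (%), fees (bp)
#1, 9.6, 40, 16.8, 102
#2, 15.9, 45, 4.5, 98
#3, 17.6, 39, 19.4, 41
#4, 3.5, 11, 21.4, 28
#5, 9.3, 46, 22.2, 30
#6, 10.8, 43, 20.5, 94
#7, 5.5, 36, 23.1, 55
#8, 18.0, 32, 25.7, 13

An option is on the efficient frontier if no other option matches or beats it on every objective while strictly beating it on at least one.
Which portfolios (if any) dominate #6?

#3

#3: expected return 17.6≥10.8, max drawdown 39≤43, volatility 19.4≤20.5, fees 41≤94 — dominates #6.
Others (#1, #2, #4, #5, #7, #8) are each worse than #6 on at least one objective.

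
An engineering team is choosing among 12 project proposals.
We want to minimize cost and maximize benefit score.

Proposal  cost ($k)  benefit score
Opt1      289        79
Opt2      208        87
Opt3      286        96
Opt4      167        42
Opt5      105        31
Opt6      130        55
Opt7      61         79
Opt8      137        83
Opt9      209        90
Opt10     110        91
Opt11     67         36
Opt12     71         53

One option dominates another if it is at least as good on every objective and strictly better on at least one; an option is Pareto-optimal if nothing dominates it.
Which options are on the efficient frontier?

Opt3, Opt7, Opt10

Opt1: dominated by Opt2 (cost 208≤289, benefit score 87≥79).
Opt2: dominated by Opt10 (cost 110≤208, benefit score 91≥87).
Opt3: not dominated (best benefit score).
Opt4: dominated by Opt6 (cost 130≤167, benefit score 55≥42).
Opt5: dominated by Opt7 (cost 61≤105, benefit score 79≥31).
Opt6: dominated by Opt7 (cost 61≤130, benefit score 79≥55).
Opt7: not dominated (best cost).
Opt8: dominated by Opt10 (cost 110≤137, benefit score 91≥83).
Opt9: dominated by Opt10 (cost 110≤209, benefit score 91≥90).
Opt10: not dominated.
Opt11: dominated by Opt7 (cost 61≤67, benefit score 79≥36).
Opt12: dominated by Opt7 (cost 61≤71, benefit score 79≥53).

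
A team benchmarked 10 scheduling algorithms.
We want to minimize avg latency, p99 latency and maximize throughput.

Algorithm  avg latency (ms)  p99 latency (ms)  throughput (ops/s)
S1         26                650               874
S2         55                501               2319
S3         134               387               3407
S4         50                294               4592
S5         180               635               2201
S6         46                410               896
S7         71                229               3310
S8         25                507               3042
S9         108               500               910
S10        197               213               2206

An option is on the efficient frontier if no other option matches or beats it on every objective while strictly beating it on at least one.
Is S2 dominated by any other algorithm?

Yes

S4 vs S2: avg latency 50≤55, p99 latency 294≤501, throughput 4592≥2319 — S4 is at least as good on every objective and strictly better on at least one, so S4 dominates S2.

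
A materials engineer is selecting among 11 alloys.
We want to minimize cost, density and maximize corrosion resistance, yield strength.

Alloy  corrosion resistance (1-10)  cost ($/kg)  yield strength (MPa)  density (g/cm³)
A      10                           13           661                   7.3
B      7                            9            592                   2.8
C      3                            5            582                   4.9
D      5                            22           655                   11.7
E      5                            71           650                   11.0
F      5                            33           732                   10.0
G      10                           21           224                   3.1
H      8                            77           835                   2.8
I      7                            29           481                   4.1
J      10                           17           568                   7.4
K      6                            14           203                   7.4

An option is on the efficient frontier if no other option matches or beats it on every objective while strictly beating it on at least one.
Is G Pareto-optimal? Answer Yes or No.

A: worse on density (7.3 vs 3.1).
B: worse on corrosion resistance (7 vs 10).
C: worse on corrosion resistance (3 vs 10).
D: worse on corrosion resistance (5 vs 10).
E: worse on corrosion resistance (5 vs 10).
F: worse on corrosion resistance (5 vs 10).
H: worse on corrosion resistance (8 vs 10).
I: worse on corrosion resistance (7 vs 10).
J: worse on density (7.4 vs 3.1).
K: worse on corrosion resistance (6 vs 10).
No option is at least as good as G on every objective and strictly better on one.

Yes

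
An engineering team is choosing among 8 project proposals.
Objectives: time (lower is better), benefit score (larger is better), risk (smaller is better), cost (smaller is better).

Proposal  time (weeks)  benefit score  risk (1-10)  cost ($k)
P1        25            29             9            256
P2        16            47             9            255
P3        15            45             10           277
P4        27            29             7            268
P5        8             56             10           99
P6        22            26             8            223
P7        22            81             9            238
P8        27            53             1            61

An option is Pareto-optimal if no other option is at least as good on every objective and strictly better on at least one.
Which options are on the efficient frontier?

P2, P5, P6, P7, P8

P1: dominated by P2 (time 16≤25, benefit score 47≥29, risk 9≤9, cost 255≤256).
P2: not dominated.
P3: dominated by P5 (time 8≤15, benefit score 56≥45, risk 10≤10, cost 99≤277).
P4: dominated by P8 (time 27≤27, benefit score 53≥29, risk 1≤7, cost 61≤268).
P5: not dominated (best time).
P6: not dominated.
P7: not dominated (best benefit score).
P8: not dominated (best risk).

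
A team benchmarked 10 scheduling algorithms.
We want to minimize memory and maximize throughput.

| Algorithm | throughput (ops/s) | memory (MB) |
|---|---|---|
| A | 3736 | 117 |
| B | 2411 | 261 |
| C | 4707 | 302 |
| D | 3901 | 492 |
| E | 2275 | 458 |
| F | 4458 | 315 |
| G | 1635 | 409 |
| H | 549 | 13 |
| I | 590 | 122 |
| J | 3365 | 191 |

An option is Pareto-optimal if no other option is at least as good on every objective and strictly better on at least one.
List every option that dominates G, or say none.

A, B, C, F, J

A: throughput 3736≥1635, memory 117≤409 — dominates G.
B: throughput 2411≥1635, memory 261≤409 — dominates G.
C: throughput 4707≥1635, memory 302≤409 — dominates G.
F: throughput 4458≥1635, memory 315≤409 — dominates G.
J: throughput 3365≥1635, memory 191≤409 — dominates G.
Others (D, E, H, I) are each worse than G on at least one objective.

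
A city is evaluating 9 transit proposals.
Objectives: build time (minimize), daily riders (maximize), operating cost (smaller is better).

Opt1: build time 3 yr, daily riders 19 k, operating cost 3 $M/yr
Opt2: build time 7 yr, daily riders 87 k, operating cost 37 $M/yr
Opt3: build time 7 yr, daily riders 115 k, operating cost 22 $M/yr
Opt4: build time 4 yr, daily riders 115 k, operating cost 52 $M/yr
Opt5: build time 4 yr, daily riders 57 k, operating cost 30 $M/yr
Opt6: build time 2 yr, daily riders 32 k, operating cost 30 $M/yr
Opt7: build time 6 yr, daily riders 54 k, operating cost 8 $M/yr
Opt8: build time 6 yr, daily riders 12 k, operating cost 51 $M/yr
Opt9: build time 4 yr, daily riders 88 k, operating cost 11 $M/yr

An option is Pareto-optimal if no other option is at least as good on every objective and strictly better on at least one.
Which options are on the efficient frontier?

Opt1: not dominated (best operating cost).
Opt2: dominated by Opt3 (build time 7≤7, daily riders 115≥87, operating cost 22≤37).
Opt3: not dominated.
Opt4: not dominated.
Opt5: dominated by Opt9 (build time 4≤4, daily riders 88≥57, operating cost 11≤30).
Opt6: not dominated (best build time).
Opt7: not dominated.
Opt8: dominated by Opt1 (build time 3≤6, daily riders 19≥12, operating cost 3≤51).
Opt9: not dominated.

Opt1, Opt3, Opt4, Opt6, Opt7, Opt9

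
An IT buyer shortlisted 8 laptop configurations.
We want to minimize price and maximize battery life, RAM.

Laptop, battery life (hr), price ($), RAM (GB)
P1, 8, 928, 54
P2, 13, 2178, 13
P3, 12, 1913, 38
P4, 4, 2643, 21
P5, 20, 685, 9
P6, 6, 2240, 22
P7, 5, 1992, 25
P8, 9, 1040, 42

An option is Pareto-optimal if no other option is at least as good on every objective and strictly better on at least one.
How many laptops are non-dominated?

P1: not dominated (best RAM).
P2: not dominated.
P3: not dominated.
P4: dominated by P1 (battery life 8≥4, price 928≤2643, RAM 54≥21).
P5: not dominated (best battery life).
P6: dominated by P1 (battery life 8≥6, price 928≤2240, RAM 54≥22).
P7: dominated by P1 (battery life 8≥5, price 928≤1992, RAM 54≥25).
P8: not dominated.
Pareto-optimal: P1, P2, P3, P5, P8 → 5.

5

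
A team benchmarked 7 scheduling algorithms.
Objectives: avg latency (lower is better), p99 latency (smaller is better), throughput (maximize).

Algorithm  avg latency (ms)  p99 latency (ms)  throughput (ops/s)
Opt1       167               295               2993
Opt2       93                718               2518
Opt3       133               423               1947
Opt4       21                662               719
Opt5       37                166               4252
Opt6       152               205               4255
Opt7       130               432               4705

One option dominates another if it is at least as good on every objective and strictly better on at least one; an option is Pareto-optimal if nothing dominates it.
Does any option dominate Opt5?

No

Opt1: worse on avg latency (167 vs 37).
Opt2: worse on avg latency (93 vs 37).
Opt3: worse on avg latency (133 vs 37).
Opt4: worse on p99 latency (662 vs 166).
Opt6: worse on avg latency (152 vs 37).
Opt7: worse on avg latency (130 vs 37).
No option is at least as good as Opt5 on every objective and strictly better on one.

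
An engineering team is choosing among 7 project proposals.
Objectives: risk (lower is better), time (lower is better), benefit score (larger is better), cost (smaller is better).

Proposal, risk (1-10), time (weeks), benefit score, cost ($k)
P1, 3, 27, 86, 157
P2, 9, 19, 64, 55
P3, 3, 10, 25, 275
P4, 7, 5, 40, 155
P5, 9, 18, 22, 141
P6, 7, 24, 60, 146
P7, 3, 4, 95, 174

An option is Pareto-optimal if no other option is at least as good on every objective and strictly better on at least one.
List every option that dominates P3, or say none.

P7: risk 3≤3, time 4≤10, benefit score 95≥25, cost 174≤275 — dominates P3.
Others (P1, P2, P4, P5, P6) are each worse than P3 on at least one objective.

P7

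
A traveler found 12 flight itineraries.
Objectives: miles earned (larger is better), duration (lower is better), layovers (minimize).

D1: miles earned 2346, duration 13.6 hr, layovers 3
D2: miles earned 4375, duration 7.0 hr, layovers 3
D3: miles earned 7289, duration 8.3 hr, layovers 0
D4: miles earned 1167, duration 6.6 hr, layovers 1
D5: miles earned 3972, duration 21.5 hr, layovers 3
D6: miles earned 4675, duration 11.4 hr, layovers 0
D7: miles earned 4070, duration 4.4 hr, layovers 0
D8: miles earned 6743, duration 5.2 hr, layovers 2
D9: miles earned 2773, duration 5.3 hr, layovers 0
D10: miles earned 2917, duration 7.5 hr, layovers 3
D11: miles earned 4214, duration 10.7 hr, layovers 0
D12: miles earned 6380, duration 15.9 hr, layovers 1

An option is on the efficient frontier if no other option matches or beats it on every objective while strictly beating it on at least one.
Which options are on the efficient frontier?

D3, D7, D8

D1: dominated by D2 (miles earned 4375≥2346, duration 7.0≤13.6, layovers 3≤3).
D2: dominated by D8 (miles earned 6743≥4375, duration 5.2≤7.0, layovers 2≤3).
D3: not dominated (best miles earned).
D4: dominated by D7 (miles earned 4070≥1167, duration 4.4≤6.6, layovers 0≤1).
D5: dominated by D2 (miles earned 4375≥3972, duration 7.0≤21.5, layovers 3≤3).
D6: dominated by D3 (miles earned 7289≥4675, duration 8.3≤11.4, layovers 0≤0).
D7: not dominated (best duration).
D8: not dominated.
D9: dominated by D7 (miles earned 4070≥2773, duration 4.4≤5.3, layovers 0≤0).
D10: dominated by D2 (miles earned 4375≥2917, duration 7.0≤7.5, layovers 3≤3).
D11: dominated by D3 (miles earned 7289≥4214, duration 8.3≤10.7, layovers 0≤0).
D12: dominated by D3 (miles earned 7289≥6380, duration 8.3≤15.9, layovers 0≤1).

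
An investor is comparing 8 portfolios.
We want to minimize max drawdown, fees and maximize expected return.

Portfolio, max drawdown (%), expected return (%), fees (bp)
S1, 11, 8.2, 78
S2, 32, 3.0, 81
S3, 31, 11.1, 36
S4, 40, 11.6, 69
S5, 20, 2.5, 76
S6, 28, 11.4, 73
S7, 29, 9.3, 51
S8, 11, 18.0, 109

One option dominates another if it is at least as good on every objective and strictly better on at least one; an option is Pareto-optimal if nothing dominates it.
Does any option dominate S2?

S1 vs S2: max drawdown 11≤32, expected return 8.2≥3.0, fees 78≤81 — S1 is at least as good on every objective and strictly better on at least one, so S1 dominates S2.

Yes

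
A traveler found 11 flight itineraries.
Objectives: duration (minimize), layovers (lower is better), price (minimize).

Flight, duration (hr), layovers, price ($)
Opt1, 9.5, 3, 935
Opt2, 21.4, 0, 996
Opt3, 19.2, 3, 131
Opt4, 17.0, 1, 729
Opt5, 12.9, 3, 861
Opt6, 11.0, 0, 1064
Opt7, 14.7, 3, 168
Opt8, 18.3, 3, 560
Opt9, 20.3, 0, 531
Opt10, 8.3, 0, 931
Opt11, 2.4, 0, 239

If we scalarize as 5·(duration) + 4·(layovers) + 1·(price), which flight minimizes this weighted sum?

Opt3

Opt1: 5·9.5 + 4·3 + 1·935 = 994.5
Opt2: 5·21.4 + 4·0 + 1·996 = 1103.0
Opt3: 5·19.2 + 4·3 + 1·131 = 239.0
Opt4: 5·17.0 + 4·1 + 1·729 = 818.0
Opt5: 5·12.9 + 4·3 + 1·861 = 937.5
Opt6: 5·11.0 + 4·0 + 1·1064 = 1119.0
Opt7: 5·14.7 + 4·3 + 1·168 = 253.5
Opt8: 5·18.3 + 4·3 + 1·560 = 663.5
Opt9: 5·20.3 + 4·0 + 1·531 = 632.5
Opt10: 5·8.3 + 4·0 + 1·931 = 972.5
Opt11: 5·2.4 + 4·0 + 1·239 = 251.0
Lowest: Opt3 at 239.0.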